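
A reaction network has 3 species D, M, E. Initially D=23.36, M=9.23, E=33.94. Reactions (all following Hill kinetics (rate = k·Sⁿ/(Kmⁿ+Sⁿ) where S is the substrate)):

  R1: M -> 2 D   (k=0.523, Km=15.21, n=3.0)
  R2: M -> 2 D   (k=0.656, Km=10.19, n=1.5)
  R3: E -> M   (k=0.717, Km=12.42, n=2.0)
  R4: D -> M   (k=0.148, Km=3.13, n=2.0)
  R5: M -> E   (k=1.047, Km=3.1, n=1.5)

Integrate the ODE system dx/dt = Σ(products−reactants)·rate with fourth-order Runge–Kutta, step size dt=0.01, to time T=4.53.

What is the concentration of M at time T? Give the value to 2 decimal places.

M at T = 7.34

RK4 with dt=0.01: 453 steps to T=4.53. Trajectory (selected grid times):
t=0.00: D=23.36 M=9.23 E=33.94
t=0.50: D=23.68 M=8.99 E=34.06
t=1.01: D=23.99 M=8.75 E=34.18
t=1.51: D=24.29 M=8.52 E=34.29
t=2.01: D=24.57 M=8.30 E=34.40
t=2.52: D=24.85 M=8.09 E=34.51
t=3.02: D=25.11 M=7.89 E=34.62
t=3.52: D=25.37 M=7.70 E=34.72
t=4.03: D=25.61 M=7.52 E=34.82
t=4.53: D=25.85 M=7.34 E=34.91
Read off M at T=4.53: 7.34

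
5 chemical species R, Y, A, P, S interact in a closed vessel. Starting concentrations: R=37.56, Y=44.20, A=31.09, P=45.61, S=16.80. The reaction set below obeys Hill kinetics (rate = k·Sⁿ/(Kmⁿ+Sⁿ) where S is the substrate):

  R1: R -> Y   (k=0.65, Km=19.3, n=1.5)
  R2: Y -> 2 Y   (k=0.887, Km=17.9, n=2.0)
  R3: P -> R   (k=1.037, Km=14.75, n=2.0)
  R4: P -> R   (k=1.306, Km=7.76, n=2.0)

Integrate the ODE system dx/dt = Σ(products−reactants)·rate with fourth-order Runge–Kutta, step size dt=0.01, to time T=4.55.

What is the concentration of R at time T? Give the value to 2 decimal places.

RK4 with dt=0.01: 455 steps to T=4.55. Trajectory (selected grid times):
t=0.00: R=37.56 Y=44.20 A=31.09 P=45.61 S=16.80
t=0.51: R=38.44 Y=44.83 A=31.09 P=44.49 S=16.80
t=1.01: R=39.30 Y=45.46 A=31.09 P=43.39 S=16.80
t=1.52: R=40.17 Y=46.10 A=31.09 P=42.27 S=16.80
t=2.02: R=41.02 Y=46.73 A=31.09 P=41.18 S=16.80
t=2.53: R=41.88 Y=47.37 A=31.09 P=40.07 S=16.80
t=3.03: R=42.71 Y=48.01 A=31.09 P=38.98 S=16.80
t=3.54: R=43.56 Y=48.66 A=31.09 P=37.88 S=16.80
t=4.04: R=44.38 Y=49.31 A=31.09 P=36.81 S=16.80
t=4.55: R=45.21 Y=49.97 A=31.09 P=35.72 S=16.80
Read off R at T=4.55: 45.21

R at T = 45.21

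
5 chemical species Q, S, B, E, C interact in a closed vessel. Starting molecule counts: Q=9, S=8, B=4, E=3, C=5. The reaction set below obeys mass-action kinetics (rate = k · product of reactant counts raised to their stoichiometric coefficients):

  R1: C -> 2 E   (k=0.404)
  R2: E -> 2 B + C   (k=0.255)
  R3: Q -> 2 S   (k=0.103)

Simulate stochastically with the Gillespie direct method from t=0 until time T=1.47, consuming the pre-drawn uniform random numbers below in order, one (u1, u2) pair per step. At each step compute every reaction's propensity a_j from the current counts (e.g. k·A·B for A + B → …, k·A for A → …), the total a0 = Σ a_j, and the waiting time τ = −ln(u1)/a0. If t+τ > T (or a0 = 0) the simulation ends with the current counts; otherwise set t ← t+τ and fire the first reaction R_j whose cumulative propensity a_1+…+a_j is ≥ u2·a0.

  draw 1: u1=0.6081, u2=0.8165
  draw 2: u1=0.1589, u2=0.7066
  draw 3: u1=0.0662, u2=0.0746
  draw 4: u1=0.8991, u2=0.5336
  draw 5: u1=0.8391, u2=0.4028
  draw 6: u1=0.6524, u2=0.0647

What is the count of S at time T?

t=0.000: Q=9 S=8 B=4 E=3 C=5
Draw 1: a1=2.020, a2=0.765, a3=0.927, a0=3.712; τ=−ln(0.6081)/3.712=0.134 → t=0.134; u2·a0=0.8165·3.712=3.031; a1+a2=2.785 < 3.031 ≤ a1+…+a3=3.712 → R3 fires; Q=8 S=10 B=4 E=3 C=5
Draw 2: a1=2.020, a2=0.765, a3=0.824, a0=3.609; τ=−ln(0.1589)/3.609=0.510 → t=0.644; u2·a0=0.7066·3.609=2.550; a1=2.020 < 2.550 ≤ a1+a2=2.785 → R2 fires; Q=8 S=10 B=6 E=2 C=6
Draw 3: a1=2.424, a2=0.510, a3=0.824, a0=3.758; τ=−ln(0.0662)/3.758=0.722 → t=1.366; u2·a0=0.0746·3.758=0.280 ≤ a1=2.424 → R1 fires; Q=8 S=10 B=6 E=4 C=5
Draw 4: a1=2.020, a2=1.020, a3=0.824, a0=3.864; τ=−ln(0.8991)/3.864=0.028 → t=1.394; u2·a0=0.5336·3.864=2.062; a1=2.020 < 2.062 ≤ a1+a2=3.040 → R2 fires; Q=8 S=10 B=8 E=3 C=6
Draw 5: a1=2.424, a2=0.765, a3=0.824, a0=4.013; τ=−ln(0.8391)/4.013=0.044 → t=1.437; u2·a0=0.4028·4.013=1.616 ≤ a1=2.424 → R1 fires; Q=8 S=10 B=8 E=5 C=5
Draw 6: a1=2.020, a2=1.275, a3=0.824, a0=4.119; τ=−ln(0.6524)/4.119=0.104 → t=1.541 > T=1.47: stop.
Read off S at T=1.47: 10

S at T = 10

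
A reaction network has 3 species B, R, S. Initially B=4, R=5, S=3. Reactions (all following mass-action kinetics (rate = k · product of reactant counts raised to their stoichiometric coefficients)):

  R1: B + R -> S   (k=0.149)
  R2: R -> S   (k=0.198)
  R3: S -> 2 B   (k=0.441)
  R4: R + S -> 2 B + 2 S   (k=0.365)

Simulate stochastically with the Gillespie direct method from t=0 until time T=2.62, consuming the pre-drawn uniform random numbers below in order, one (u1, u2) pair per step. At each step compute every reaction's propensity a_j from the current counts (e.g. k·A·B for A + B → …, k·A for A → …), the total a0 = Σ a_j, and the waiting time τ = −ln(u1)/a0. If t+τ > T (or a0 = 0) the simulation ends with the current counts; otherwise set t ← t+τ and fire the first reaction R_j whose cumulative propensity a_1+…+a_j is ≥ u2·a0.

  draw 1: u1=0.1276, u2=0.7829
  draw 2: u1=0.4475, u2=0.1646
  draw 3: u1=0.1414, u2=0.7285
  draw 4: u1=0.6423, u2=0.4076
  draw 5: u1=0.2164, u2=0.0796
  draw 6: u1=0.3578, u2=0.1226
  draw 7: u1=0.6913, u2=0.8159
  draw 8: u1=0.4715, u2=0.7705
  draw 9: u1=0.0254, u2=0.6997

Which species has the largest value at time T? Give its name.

Dominant species at T: B

t=0.000: B=4 R=5 S=3
Draw 1: a1=2.980, a2=0.990, a3=1.323, a4=5.475, a0=10.768; τ=−ln(0.1276)/10.768=0.191 → t=0.191; u2·a0=0.7829·10.768=8.430; a1+…+a3=5.293 < 8.430 ≤ a1+…+a4=10.768 → R4 fires; B=6 R=4 S=4
Draw 2: a1=3.576, a2=0.792, a3=1.764, a4=5.840, a0=11.972; τ=−ln(0.4475)/11.972=0.067 → t=0.258; u2·a0=0.1646·11.972=1.971 ≤ a1=3.576 → R1 fires; B=5 R=3 S=5
Draw 3: a1=2.235, a2=0.594, a3=2.205, a4=5.475, a0=10.509; τ=−ln(0.1414)/10.509=0.186 → t=0.445; u2·a0=0.7285·10.509=7.656; a1+…+a3=5.034 < 7.656 ≤ a1+…+a4=10.509 → R4 fires; B=7 R=2 S=6
Draw 4: a1=2.086, a2=0.396, a3=2.646, a4=4.380, a0=9.508; τ=−ln(0.6423)/9.508=0.047 → t=0.491; u2·a0=0.4076·9.508=3.875; a1+a2=2.482 < 3.875 ≤ a1+…+a3=5.128 → R3 fires; B=9 R=2 S=5
Draw 5: a1=2.682, a2=0.396, a3=2.205, a4=3.650, a0=8.933; τ=−ln(0.2164)/8.933=0.171 → t=0.662; u2·a0=0.0796·8.933=0.711 ≤ a1=2.682 → R1 fires; B=8 R=1 S=6
Draw 6: a1=1.192, a2=0.198, a3=2.646, a4=2.190, a0=6.226; τ=−ln(0.3578)/6.226=0.165 → t=0.827; u2·a0=0.1226·6.226=0.763 ≤ a1=1.192 → R1 fires; B=7 R=0 S=7
Draw 7: a1=0.000, a2=0.000, a3=3.087, a4=0.000, a0=3.087; τ=−ln(0.6913)/3.087=0.120 → t=0.947; u2·a0=0.8159·3.087=2.519; a1+a2=0.000 < 2.519 ≤ a1+…+a3=3.087 → R3 fires; B=9 R=0 S=6
Draw 8: a1=0.000, a2=0.000, a3=2.646, a4=0.000, a0=2.646; τ=−ln(0.4715)/2.646=0.284 → t=1.231; u2·a0=0.7705·2.646=2.039; a1+a2=0.000 < 2.039 ≤ a1+…+a3=2.646 → R3 fires; B=11 R=0 S=5
Draw 9: a1=0.000, a2=0.000, a3=2.205, a4=0.000, a0=2.205; τ=−ln(0.0254)/2.205=1.666 → t=2.897 > T=2.62: stop.
At T=2.62: B=11 R=0 S=5; the largest is B.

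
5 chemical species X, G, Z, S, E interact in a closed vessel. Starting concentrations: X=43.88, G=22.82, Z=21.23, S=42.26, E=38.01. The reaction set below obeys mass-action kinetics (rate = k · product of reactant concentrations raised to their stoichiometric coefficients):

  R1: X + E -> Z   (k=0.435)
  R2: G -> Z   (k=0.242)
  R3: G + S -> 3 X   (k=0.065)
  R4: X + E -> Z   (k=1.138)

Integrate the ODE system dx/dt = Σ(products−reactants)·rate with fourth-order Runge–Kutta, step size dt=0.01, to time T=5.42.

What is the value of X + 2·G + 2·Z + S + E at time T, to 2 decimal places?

Value at T = 212.25

Check how each reaction changes W = X + 2·G + 2·Z + S + E (weight of products minus weight of reactants):
R1: X + E -> Z: (2·1) − (1·1 + 1·1) = 2 − 2 = 0
R2: G -> Z: (2·1) − (2·1) = 2 − 2 = 0
R3: G + S -> 3 X: (1·3) − (2·1 + 1·1) = 3 − 3 = 0
R4: X + E -> Z: (2·1) − (1·1 + 1·1) = 2 − 2 = 0
Every reaction leaves W unchanged, so W is conserved and no simulation is needed: W(T) = W(0) = 43.88 + 2·22.82 + 2·21.23 + 42.26 + 38.01 = 212.25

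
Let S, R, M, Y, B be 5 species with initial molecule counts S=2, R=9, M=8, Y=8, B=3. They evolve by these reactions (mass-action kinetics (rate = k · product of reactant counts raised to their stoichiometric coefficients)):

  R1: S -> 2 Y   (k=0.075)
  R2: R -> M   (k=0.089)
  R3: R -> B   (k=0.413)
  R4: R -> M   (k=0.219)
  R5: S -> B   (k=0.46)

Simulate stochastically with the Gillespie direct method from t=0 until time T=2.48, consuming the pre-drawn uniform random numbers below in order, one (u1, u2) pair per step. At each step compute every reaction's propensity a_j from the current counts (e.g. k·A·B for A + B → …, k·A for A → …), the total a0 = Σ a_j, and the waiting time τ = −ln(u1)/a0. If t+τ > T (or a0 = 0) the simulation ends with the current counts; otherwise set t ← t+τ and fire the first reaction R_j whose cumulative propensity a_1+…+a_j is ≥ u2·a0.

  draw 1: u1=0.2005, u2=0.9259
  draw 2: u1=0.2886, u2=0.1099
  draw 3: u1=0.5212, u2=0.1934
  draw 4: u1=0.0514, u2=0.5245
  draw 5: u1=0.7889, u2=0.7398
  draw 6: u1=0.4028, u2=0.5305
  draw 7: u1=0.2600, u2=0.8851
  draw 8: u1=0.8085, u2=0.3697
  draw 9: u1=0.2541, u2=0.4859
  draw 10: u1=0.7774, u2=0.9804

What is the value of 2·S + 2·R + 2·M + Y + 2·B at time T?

Value at T = 52

Check how each reaction changes W = 2·S + 2·R + 2·M + Y + 2·B (weight of products minus weight of reactants):
R1: S -> 2 Y: (1·2) − (2·1) = 2 − 2 = 0
R2: R -> M: (2·1) − (2·1) = 2 − 2 = 0
R3: R -> B: (2·1) − (2·1) = 2 − 2 = 0
R4: R -> M: (2·1) − (2·1) = 2 − 2 = 0
R5: S -> B: (2·1) − (2·1) = 2 − 2 = 0
Every reaction leaves W unchanged, so W is conserved and no simulation is needed: W(T) = W(0) = 2·2 + 2·9 + 2·8 + 8 + 2·3 = 52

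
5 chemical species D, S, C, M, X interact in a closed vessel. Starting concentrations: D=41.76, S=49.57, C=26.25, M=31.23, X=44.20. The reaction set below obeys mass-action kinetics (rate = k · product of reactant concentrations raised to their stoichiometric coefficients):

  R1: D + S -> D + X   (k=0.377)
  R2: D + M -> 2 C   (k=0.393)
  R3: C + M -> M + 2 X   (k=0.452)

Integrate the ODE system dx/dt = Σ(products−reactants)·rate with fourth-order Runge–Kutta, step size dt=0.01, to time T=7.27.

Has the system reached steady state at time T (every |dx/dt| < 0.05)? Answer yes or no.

RK4 with dt=0.01: 727 steps to T=7.27. Trajectory (selected grid times):
t=0.00: D=41.76 S=49.57 C=26.25 M=31.23 X=44.20
t=0.81: D=10.81 S=0.54 C=32.00 M=0.28 X=205.52
t=1.62: D=10.54 S=0.02 C=31.61 M=0.01 X=207.92
t=2.42: D=10.53 S=0.00 C=31.59 M=0.00 X=208.00
t=3.23: D=10.53 S=0.00 C=31.59 M=0.00 X=208.00
t=4.04: D=10.53 S=0.00 C=31.59 M=0.00 X=208.00
t=4.85: D=10.53 S=0.00 C=31.59 M=0.00 X=208.00
t=5.65: D=10.53 S=0.00 C=31.59 M=0.00 X=208.00
t=6.46: D=10.53 S=0.00 C=31.59 M=0.00 X=208.00
t=7.27: D=10.53 S=0.00 C=31.59 M=0.00 X=208.00
Rates at T: R1=0.0000, R2=0.0000, R3=0.0000
dx/dt at T (Σ net stoichiometry × rate): D=-0.0000, S=-0.0000, C=-0.0000, M=-0.0000, X=+0.0000
Largest |dx/dt| is |+0.0000| (X) < 0.05 → steady.

Steady state at T: yes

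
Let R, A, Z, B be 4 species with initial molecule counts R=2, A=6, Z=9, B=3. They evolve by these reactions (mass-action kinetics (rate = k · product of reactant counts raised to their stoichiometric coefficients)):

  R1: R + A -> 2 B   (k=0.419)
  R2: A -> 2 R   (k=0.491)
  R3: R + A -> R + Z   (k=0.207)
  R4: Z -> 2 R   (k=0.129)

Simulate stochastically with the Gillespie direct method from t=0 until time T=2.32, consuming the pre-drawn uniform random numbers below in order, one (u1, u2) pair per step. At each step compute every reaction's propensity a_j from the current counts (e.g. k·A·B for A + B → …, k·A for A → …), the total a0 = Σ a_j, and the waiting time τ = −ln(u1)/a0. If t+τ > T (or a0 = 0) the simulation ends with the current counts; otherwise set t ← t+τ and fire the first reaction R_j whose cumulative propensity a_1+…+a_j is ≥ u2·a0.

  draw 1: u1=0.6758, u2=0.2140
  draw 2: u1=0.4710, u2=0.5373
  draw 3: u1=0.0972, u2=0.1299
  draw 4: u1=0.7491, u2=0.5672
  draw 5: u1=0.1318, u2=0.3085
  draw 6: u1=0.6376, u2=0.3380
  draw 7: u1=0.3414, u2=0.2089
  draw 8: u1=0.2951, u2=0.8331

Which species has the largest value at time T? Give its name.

t=0.000: R=2 A=6 Z=9 B=3
Draw 1: a1=5.028, a2=2.946, a3=2.484, a4=1.161, a0=11.619; τ=−ln(0.6758)/11.619=0.034 → t=0.034; u2·a0=0.2140·11.619=2.486 ≤ a1=5.028 → R1 fires; R=1 A=5 Z=9 B=5
Draw 2: a1=2.095, a2=2.455, a3=1.035, a4=1.161, a0=6.746; τ=−ln(0.4710)/6.746=0.112 → t=0.145; u2·a0=0.5373·6.746=3.625; a1=2.095 < 3.625 ≤ a1+a2=4.550 → R2 fires; R=3 A=4 Z=9 B=5
Draw 3: a1=5.028, a2=1.964, a3=2.484, a4=1.161, a0=10.637; τ=−ln(0.0972)/10.637=0.219 → t=0.364; u2·a0=0.1299·10.637=1.382 ≤ a1=5.028 → R1 fires; R=2 A=3 Z=9 B=7
Draw 4: a1=2.514, a2=1.473, a3=1.242, a4=1.161, a0=6.390; τ=−ln(0.7491)/6.390=0.045 → t=0.410; u2·a0=0.5672·6.390=3.624; a1=2.514 < 3.624 ≤ a1+a2=3.987 → R2 fires; R=4 A=2 Z=9 B=7
Draw 5: a1=3.352, a2=0.982, a3=1.656, a4=1.161, a0=7.151; τ=−ln(0.1318)/7.151=0.283 → t=0.693; u2·a0=0.3085·7.151=2.206 ≤ a1=3.352 → R1 fires; R=3 A=1 Z=9 B=9
Draw 6: a1=1.257, a2=0.491, a3=0.621, a4=1.161, a0=3.530; τ=−ln(0.6376)/3.530=0.127 → t=0.821; u2·a0=0.3380·3.530=1.193 ≤ a1=1.257 → R1 fires; R=2 A=0 Z=9 B=11
Draw 7: a1=0.000, a2=0.000, a3=0.000, a4=1.161, a0=1.161; τ=−ln(0.3414)/1.161=0.926 → t=1.746; u2·a0=0.2089·1.161=0.243; a1+…+a3=0.000 < 0.243 ≤ a1+…+a4=1.161 → R4 fires; R=4 A=0 Z=8 B=11
Draw 8: a1=0.000, a2=0.000, a3=0.000, a4=1.032, a0=1.032; τ=−ln(0.2951)/1.032=1.183 → t=2.929 > T=2.32: stop.
At T=2.32: R=4 A=0 Z=8 B=11; the largest is B.

Dominant species at T: B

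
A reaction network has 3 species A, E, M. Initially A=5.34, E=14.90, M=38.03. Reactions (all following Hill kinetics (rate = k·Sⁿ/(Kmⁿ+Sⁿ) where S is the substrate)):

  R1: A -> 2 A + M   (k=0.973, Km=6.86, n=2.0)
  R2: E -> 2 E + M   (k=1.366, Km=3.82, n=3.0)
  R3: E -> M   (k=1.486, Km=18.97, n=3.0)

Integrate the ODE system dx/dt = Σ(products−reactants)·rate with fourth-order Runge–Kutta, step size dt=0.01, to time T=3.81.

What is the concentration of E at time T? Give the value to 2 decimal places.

RK4 with dt=0.01: 381 steps to T=3.81. Trajectory (selected grid times):
t=0.00: A=5.34 E=14.90 M=38.03
t=0.42: A=5.50 E=15.26 M=38.96
t=0.85: A=5.66 E=15.61 M=39.93
t=1.27: A=5.83 E=15.95 M=40.89
t=1.69: A=6.01 E=16.28 M=41.87
t=2.12: A=6.19 E=16.61 M=42.89
t=2.54: A=6.38 E=16.92 M=43.89
t=2.96: A=6.57 E=17.22 M=44.92
t=3.39: A=6.77 E=17.53 M=45.98
t=3.81: A=6.98 E=17.81 M=47.03
Read off E at T=3.81: 17.81

E at T = 17.81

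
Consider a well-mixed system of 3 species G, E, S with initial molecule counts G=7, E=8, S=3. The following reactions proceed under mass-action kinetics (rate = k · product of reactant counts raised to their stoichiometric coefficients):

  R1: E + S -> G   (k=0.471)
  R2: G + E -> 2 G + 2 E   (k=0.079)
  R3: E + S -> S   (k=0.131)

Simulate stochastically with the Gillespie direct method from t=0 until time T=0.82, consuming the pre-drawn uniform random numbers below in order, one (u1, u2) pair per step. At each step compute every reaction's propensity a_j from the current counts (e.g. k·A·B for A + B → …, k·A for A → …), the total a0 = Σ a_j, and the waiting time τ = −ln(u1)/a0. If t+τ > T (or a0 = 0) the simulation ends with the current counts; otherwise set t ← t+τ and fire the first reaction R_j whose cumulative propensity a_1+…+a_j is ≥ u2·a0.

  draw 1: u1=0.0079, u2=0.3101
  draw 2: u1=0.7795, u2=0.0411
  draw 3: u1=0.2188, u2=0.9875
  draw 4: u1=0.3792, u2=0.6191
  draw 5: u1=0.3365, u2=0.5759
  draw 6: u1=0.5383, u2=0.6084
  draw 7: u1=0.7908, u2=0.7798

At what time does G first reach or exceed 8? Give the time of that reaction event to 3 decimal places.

Threshold first reached at t = 0.257

t=0.000: G=7 E=8 S=3
Draw 1: a1=11.304, a2=4.424, a3=3.144, a0=18.872; τ=−ln(0.0079)/18.872=0.257 → t=0.257; u2·a0=0.3101·18.872=5.852 ≤ a1=11.304 → R1 fires; G=8 E=7 S=2
Draw 2: a1=6.594, a2=4.424, a3=1.834, a0=12.852; τ=−ln(0.7795)/12.852=0.019 → t=0.276; u2·a0=0.0411·12.852=0.528 ≤ a1=6.594 → R1 fires; G=9 E=6 S=1
Draw 3: a1=2.826, a2=4.266, a3=0.786, a0=7.878; τ=−ln(0.2188)/7.878=0.193 → t=0.469; u2·a0=0.9875·7.878=7.780; a1+a2=7.092 < 7.780 ≤ a1+…+a3=7.878 → R3 fires; G=9 E=5 S=1
Draw 4: a1=2.355, a2=3.555, a3=0.655, a0=6.565; τ=−ln(0.3792)/6.565=0.148 → t=0.616; u2·a0=0.6191·6.565=4.064; a1=2.355 < 4.064 ≤ a1+a2=5.910 → R2 fires; G=10 E=6 S=1
Draw 5: a1=2.826, a2=4.740, a3=0.786, a0=8.352; τ=−ln(0.3365)/8.352=0.130 → t=0.747; u2·a0=0.5759·8.352=4.810; a1=2.826 < 4.810 ≤ a1+a2=7.566 → R2 fires; G=11 E=7 S=1
Draw 6: a1=3.297, a2=6.083, a3=0.917, a0=10.297; τ=−ln(0.5383)/10.297=0.060 → t=0.807; u2·a0=0.6084·10.297=6.265; a1=3.297 < 6.265 ≤ a1+a2=9.380 → R2 fires; G=12 E=8 S=1
Draw 7: a1=3.768, a2=7.584, a3=1.048, a0=12.400; τ=−ln(0.7908)/12.400=0.019 → t=0.826 > T=0.82: stop.
G first becomes ≥ 8 when it reaches 8 at the event at t=0.257.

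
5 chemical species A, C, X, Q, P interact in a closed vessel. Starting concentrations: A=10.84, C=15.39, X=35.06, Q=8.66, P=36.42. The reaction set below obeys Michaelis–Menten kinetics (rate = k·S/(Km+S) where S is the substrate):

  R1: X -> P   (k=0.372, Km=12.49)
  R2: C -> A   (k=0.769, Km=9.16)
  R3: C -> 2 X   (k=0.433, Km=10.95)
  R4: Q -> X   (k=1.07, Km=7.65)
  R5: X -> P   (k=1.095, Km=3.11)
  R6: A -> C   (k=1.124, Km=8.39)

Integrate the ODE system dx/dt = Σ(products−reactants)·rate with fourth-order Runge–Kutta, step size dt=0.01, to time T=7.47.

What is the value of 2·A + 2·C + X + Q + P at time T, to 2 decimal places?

Value at T = 132.60

Check how each reaction changes W = 2·A + 2·C + X + Q + P (weight of products minus weight of reactants):
R1: X -> P: (1·1) − (1·1) = 1 − 1 = 0
R2: C -> A: (2·1) − (2·1) = 2 − 2 = 0
R3: C -> 2 X: (1·2) − (2·1) = 2 − 2 = 0
R4: Q -> X: (1·1) − (1·1) = 1 − 1 = 0
R5: X -> P: (1·1) − (1·1) = 1 − 1 = 0
R6: A -> C: (2·1) − (2·1) = 2 − 2 = 0
Every reaction leaves W unchanged, so W is conserved and no simulation is needed: W(T) = W(0) = 2·10.84 + 2·15.39 + 35.06 + 8.66 + 36.42 = 132.60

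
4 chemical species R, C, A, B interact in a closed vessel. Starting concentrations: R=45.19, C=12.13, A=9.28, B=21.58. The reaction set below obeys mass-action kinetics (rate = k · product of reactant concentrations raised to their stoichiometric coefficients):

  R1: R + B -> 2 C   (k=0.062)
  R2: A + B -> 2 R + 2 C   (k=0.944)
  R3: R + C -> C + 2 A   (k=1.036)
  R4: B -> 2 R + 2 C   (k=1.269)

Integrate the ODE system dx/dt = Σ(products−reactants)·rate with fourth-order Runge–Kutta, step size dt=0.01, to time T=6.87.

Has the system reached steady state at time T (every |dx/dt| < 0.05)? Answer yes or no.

Steady state at T: yes

RK4 with dt=0.01: 687 steps to T=6.87. Trajectory (selected grid times):
t=0.00: R=45.19 C=12.13 A=9.28 B=21.58
t=0.76: R=0.00 C=55.29 A=158.09 B=0.00
t=1.53: R=0.00 C=55.29 A=158.09 B=0.00
t=2.29: R=0.00 C=55.29 A=158.09 B=0.00
t=3.05: R=0.00 C=55.29 A=158.09 B=0.00
t=3.82: R=0.00 C=55.29 A=158.09 B=0.00
t=4.58: R=0.00 C=55.29 A=158.09 B=0.00
t=5.34: R=0.00 C=55.29 A=158.09 B=0.00
t=6.11: R=0.00 C=55.29 A=158.09 B=0.00
t=6.87: R=0.00 C=55.29 A=158.09 B=0.00
Rates at T: R1=0.0000, R2=0.0000, R3=0.0000, R4=0.0000
dx/dt at T (Σ net stoichiometry × rate): R=-0.0000, C=+0.0000, A=+0.0000, B=+0.0000
Largest |dx/dt| is |+0.0000| (A) < 0.05 → steady.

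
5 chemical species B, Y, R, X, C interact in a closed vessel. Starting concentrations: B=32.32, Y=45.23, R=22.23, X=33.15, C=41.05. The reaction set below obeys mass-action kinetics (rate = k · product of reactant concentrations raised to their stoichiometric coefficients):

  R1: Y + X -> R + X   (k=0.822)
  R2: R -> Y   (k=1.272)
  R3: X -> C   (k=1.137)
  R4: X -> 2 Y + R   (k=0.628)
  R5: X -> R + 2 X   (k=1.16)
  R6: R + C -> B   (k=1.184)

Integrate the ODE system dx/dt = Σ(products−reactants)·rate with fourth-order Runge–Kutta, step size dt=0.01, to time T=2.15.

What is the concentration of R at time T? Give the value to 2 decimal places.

RK4 with dt=0.01: 215 steps to T=2.15. Trajectory (selected grid times):
t=0.00: B=32.32 Y=45.23 R=22.23 X=33.15 C=41.05
t=0.24: B=81.02 Y=3.50 R=37.80 X=28.67 C=0.77
t=0.48: B=88.57 Y=4.37 R=48.88 X=24.80 C=0.50
t=0.72: B=95.01 Y=5.46 R=58.21 X=21.44 C=0.36
t=0.96: B=100.54 Y=6.68 R=66.03 X=18.55 C=0.27
t=1.19: B=105.13 Y=8.00 R=72.25 X=16.14 C=0.22
t=1.43: B=109.27 Y=9.54 R=77.55 X=13.96 C=0.17
t=1.67: B=112.84 Y=11.25 R=81.75 X=12.07 C=0.14
t=1.91: B=115.93 Y=13.15 R=84.96 X=10.44 C=0.12
t=2.15: B=118.60 Y=15.25 R=87.29 X=9.03 C=0.10
Read off R at T=2.15: 87.29

R at T = 87.29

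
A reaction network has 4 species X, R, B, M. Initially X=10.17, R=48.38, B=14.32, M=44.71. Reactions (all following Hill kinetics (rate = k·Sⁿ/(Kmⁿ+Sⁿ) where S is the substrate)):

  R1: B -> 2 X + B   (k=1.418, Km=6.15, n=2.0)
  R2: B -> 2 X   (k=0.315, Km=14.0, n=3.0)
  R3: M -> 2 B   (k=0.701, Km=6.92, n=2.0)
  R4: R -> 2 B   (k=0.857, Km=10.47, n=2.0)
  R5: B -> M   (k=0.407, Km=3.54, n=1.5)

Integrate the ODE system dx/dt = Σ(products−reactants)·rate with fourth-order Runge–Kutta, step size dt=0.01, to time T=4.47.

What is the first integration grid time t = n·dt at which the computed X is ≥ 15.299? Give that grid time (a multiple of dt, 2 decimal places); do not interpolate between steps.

RK4 with dt=0.01: 447 steps to T=4.47. Trajectory (selected grid times):
t=0.00: X=10.17 R=48.38 B=14.32 M=44.71
t=0.50: X=11.55 R=47.97 B=15.55 M=44.55
t=0.99: X=12.96 R=47.57 B=16.75 M=44.40
t=1.49: X=14.42 R=47.16 B=17.96 M=44.24
t=1.78: X=15.29 R=46.92 B=18.66 M=44.15
t=1.79: X=15.32 R=46.92 B=18.69 M=44.15
t=1.99: X=15.92 R=46.75 B=19.17 M=44.09
t=2.48: X=17.41 R=46.35 B=20.34 M=43.94
t=2.98: X=18.96 R=45.95 B=21.52 M=43.78
t=3.48: X=20.53 R=45.54 B=22.71 M=43.63
t=3.97: X=22.08 R=45.14 B=23.86 M=43.49
t=4.47: X=23.68 R=44.73 B=25.03 M=43.34
X(1.78)=15.287 < 15.299 but X(1.79)=15.317 ≥ 15.299, so the first grid time is t=1.79.

Threshold first reached at t = 1.79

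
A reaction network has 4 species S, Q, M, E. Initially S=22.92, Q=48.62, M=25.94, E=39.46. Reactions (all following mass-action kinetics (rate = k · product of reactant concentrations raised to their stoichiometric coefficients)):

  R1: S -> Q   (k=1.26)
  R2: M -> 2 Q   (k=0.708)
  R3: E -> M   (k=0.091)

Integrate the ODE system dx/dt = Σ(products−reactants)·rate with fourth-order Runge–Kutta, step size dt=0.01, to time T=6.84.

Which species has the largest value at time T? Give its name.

Dominant species at T: Q

RK4 with dt=0.01: 684 steps to T=6.84. Trajectory (selected grid times):
t=0.00: S=22.92 Q=48.62 M=25.94 E=39.46
t=0.76: S=8.80 Q=85.54 M=17.18 E=36.82
t=1.52: S=3.38 Q=106.38 M=11.93 E=34.36
t=2.28: S=1.30 Q=119.44 M=8.73 E=32.07
t=3.04: S=0.50 Q=128.49 M=6.75 E=29.92
t=3.80: S=0.19 Q=135.33 M=5.48 E=27.92
t=4.56: S=0.07 Q=140.87 M=4.64 E=26.06
t=5.32: S=0.03 Q=145.57 M=4.05 E=24.32
t=6.08: S=0.01 Q=149.71 M=3.62 E=22.69
t=6.84: S=0.00 Q=153.42 M=3.28 E=21.18
At T=6.84: S=0.00 Q=153.42 M=3.28 E=21.18; the largest is Q.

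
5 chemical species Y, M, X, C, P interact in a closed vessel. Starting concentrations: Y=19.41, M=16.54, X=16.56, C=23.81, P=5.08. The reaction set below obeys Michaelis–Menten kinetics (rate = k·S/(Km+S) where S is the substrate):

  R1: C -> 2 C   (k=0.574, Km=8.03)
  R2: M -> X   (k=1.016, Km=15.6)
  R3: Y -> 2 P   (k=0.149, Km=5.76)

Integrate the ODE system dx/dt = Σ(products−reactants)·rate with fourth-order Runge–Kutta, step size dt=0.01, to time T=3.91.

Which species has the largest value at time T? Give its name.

Dominant species at T: C

RK4 with dt=0.01: 391 steps to T=3.91. Trajectory (selected grid times):
t=0.00: Y=19.41 M=16.54 X=16.56 C=23.81 P=5.08
t=0.43: Y=19.36 M=16.32 X=16.78 C=23.99 P=5.18
t=0.87: Y=19.31 M=16.09 X=17.01 C=24.18 P=5.28
t=1.30: Y=19.26 M=15.87 X=17.23 C=24.37 P=5.38
t=1.74: Y=19.21 M=15.64 X=17.46 C=24.56 P=5.48
t=2.17: Y=19.16 M=15.42 X=17.68 C=24.75 P=5.58
t=2.61: Y=19.11 M=15.20 X=17.90 C=24.94 P=5.68
t=3.04: Y=19.06 M=14.99 X=18.11 C=25.12 P=5.78
t=3.48: Y=19.01 M=14.77 X=18.33 C=25.32 P=5.88
t=3.91: Y=18.96 M=14.56 X=18.54 C=25.50 P=5.98
At T=3.91: Y=18.96 M=14.56 X=18.54 C=25.50 P=5.98; the largest is C.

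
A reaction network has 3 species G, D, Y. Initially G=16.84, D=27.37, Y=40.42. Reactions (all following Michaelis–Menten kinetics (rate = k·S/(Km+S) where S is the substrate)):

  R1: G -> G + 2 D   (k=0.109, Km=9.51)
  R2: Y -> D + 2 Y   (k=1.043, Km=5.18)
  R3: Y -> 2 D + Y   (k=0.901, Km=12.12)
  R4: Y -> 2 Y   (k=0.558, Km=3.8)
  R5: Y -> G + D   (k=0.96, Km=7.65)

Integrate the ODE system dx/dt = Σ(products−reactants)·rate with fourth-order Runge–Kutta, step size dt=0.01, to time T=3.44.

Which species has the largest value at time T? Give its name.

Dominant species at T: Y

RK4 with dt=0.01: 344 steps to T=3.44. Trajectory (selected grid times):
t=0.00: G=16.84 D=27.37 Y=40.42
t=0.38: G=17.15 D=28.61 Y=40.66
t=0.76: G=17.45 D=29.85 Y=40.90
t=1.15: G=17.77 D=31.12 Y=41.14
t=1.53: G=18.08 D=32.37 Y=41.38
t=1.91: G=18.39 D=33.61 Y=41.62
t=2.29: G=18.69 D=34.86 Y=41.86
t=2.68: G=19.01 D=36.14 Y=42.10
t=3.06: G=19.32 D=37.39 Y=42.34
t=3.44: G=19.63 D=38.64 Y=42.58
At T=3.44: G=19.63 D=38.64 Y=42.58; the largest is Y.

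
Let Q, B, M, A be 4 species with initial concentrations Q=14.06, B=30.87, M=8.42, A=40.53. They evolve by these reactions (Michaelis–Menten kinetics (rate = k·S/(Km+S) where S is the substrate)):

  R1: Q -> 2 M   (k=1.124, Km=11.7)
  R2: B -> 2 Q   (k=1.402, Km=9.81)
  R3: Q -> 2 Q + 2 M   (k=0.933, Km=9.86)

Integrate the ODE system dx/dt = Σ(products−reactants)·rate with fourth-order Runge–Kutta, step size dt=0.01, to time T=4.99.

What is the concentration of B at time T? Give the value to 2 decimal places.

RK4 with dt=0.01: 499 steps to T=4.99. Trajectory (selected grid times):
t=0.00: Q=14.06 B=30.87 M=8.42 A=40.53
t=0.55: Q=15.19 B=30.29 M=9.72 A=40.53
t=1.11: Q=16.33 B=29.69 M=11.09 A=40.53
t=1.66: Q=17.45 B=29.12 M=12.46 A=40.53
t=2.22: Q=18.58 B=28.53 M=13.90 A=40.53
t=2.77: Q=19.68 B=27.96 M=15.35 A=40.53
t=3.33: Q=20.79 B=27.38 M=16.85 A=40.53
t=3.88: Q=21.87 B=26.81 M=18.35 A=40.53
t=4.44: Q=22.97 B=26.24 M=19.90 A=40.53
t=4.99: Q=24.04 B=25.68 M=21.45 A=40.53
Read off B at T=4.99: 25.68

B at T = 25.68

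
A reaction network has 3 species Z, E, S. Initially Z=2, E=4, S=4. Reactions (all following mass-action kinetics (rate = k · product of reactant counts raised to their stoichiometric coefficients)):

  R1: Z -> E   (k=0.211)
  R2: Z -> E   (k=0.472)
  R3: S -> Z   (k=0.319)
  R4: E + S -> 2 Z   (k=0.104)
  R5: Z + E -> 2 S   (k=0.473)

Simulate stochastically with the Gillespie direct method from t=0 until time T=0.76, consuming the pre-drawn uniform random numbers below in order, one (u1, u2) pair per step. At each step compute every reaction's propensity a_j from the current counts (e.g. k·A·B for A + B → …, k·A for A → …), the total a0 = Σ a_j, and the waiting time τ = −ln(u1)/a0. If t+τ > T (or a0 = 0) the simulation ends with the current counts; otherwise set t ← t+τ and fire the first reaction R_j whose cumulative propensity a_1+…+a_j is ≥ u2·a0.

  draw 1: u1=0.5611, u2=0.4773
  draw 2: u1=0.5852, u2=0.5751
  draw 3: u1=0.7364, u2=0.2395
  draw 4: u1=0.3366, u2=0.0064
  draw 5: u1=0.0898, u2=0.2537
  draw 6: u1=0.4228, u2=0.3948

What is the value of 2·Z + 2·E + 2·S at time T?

Check how each reaction changes W = 2·Z + 2·E + 2·S (weight of products minus weight of reactants):
R1: Z -> E: (2·1) − (2·1) = 2 − 2 = 0
R2: Z -> E: (2·1) − (2·1) = 2 − 2 = 0
R3: S -> Z: (2·1) − (2·1) = 2 − 2 = 0
R4: E + S -> 2 Z: (2·2) − (2·1 + 2·1) = 4 − 4 = 0
R5: Z + E -> 2 S: (2·2) − (2·1 + 2·1) = 4 − 4 = 0
Every reaction leaves W unchanged, so W is conserved and no simulation is needed: W(T) = W(0) = 2·2 + 2·4 + 2·4 = 20

Value at T = 20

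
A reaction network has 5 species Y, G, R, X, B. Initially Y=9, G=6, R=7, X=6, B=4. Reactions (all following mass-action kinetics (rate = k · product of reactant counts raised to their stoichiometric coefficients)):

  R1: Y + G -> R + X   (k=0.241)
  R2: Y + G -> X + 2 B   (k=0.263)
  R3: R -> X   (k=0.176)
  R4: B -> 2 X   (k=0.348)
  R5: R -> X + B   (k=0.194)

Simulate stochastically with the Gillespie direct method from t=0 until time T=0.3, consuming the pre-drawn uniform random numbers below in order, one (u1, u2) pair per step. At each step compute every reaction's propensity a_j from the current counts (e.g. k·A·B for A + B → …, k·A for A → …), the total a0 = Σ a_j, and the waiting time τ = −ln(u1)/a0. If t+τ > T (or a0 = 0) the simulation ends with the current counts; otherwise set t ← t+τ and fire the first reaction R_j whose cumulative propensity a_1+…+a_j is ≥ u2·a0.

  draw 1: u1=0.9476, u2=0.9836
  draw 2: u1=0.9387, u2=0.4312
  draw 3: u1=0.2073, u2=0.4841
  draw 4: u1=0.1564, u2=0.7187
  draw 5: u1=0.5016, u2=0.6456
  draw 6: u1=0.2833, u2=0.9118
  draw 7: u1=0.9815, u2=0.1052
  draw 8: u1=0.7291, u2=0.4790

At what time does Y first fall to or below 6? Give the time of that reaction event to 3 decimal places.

t=0.000: Y=9 G=6 R=7 X=6 B=4
Draw 1: a1=13.014, a2=14.202, a3=1.232, a4=1.392, a5=1.358, a0=31.198; τ=−ln(0.9476)/31.198=0.002 → t=0.002; u2·a0=0.9836·31.198=30.686; a1+…+a4=29.840 < 30.686 ≤ a1+…+a5=31.198 → R5 fires; Y=9 G=6 R=6 X=7 B=5
Draw 2: a1=13.014, a2=14.202, a3=1.056, a4=1.740, a5=1.164, a0=31.176; τ=−ln(0.9387)/31.176=0.002 → t=0.004; u2·a0=0.4312·31.176=13.443; a1=13.014 < 13.443 ≤ a1+a2=27.216 → R2 fires; Y=8 G=5 R=6 X=8 B=7
Draw 3: a1=9.640, a2=10.520, a3=1.056, a4=2.436, a5=1.164, a0=24.816; τ=−ln(0.2073)/24.816=0.063 → t=0.067; u2·a0=0.4841·24.816=12.013; a1=9.640 < 12.013 ≤ a1+a2=20.160 → R2 fires; Y=7 G=4 R=6 X=9 B=9
Draw 4: a1=6.748, a2=7.364, a3=1.056, a4=3.132, a5=1.164, a0=19.464; τ=−ln(0.1564)/19.464=0.095 → t=0.162; u2·a0=0.7187·19.464=13.989; a1=6.748 < 13.989 ≤ a1+a2=14.112 → R2 fires; Y=6 G=3 R=6 X=10 B=11
Draw 5: a1=4.338, a2=4.734, a3=1.056, a4=3.828, a5=1.164, a0=15.120; τ=−ln(0.5016)/15.120=0.046 → t=0.208; u2·a0=0.6456·15.120=9.761; a1+a2=9.072 < 9.761 ≤ a1+…+a3=10.128 → R3 fires; Y=6 G=3 R=5 X=11 B=11
Draw 6: a1=4.338, a2=4.734, a3=0.880, a4=3.828, a5=0.970, a0=14.750; τ=−ln(0.2833)/14.750=0.086 → t=0.294; u2·a0=0.9118·14.750=13.449; a1+…+a3=9.952 < 13.449 ≤ a1+…+a4=13.780 → R4 fires; Y=6 G=3 R=5 X=13 B=10
Draw 7: a1=4.338, a2=4.734, a3=0.880, a4=3.480, a5=0.970, a0=14.402; τ=−ln(0.9815)/14.402=0.001 → t=0.295; u2·a0=0.1052·14.402=1.515 ≤ a1=4.338 → R1 fires; Y=5 G=2 R=6 X=14 B=10
Draw 8: a1=2.410, a2=2.630, a3=1.056, a4=3.480, a5=1.164, a0=10.740; τ=−ln(0.7291)/10.740=0.029 → t=0.324 > T=0.3: stop.
Y first becomes ≤ 6 when it reaches 6 at the event at t=0.162.

Threshold first reached at t = 0.162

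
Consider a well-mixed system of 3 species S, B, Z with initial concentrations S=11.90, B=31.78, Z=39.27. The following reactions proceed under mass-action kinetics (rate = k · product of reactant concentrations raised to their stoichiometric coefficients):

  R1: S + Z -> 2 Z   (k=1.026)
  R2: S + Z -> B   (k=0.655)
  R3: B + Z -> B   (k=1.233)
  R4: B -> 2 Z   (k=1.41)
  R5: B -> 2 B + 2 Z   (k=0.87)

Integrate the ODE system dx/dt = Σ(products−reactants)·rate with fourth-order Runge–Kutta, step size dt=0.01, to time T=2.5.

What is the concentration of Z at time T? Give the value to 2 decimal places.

Z at T = 3.70

RK4 with dt=0.01: 250 steps to T=2.5. Trajectory (selected grid times):
t=0.00: S=11.90 B=31.78 Z=39.27
t=0.28: S=0.45 B=31.22 Z=3.72
t=0.56: S=0.08 B=26.97 Z=3.70
t=0.83: S=0.01 B=23.34 Z=3.70
t=1.11: S=0.00 B=20.07 Z=3.70
t=1.39: S=0.00 B=17.25 Z=3.70
t=1.67: S=0.00 B=14.83 Z=3.70
t=1.94: S=0.00 B=12.82 Z=3.70
t=2.22: S=0.00 B=11.02 Z=3.70
t=2.50: S=0.00 B=9.47 Z=3.70
Read off Z at T=2.5: 3.70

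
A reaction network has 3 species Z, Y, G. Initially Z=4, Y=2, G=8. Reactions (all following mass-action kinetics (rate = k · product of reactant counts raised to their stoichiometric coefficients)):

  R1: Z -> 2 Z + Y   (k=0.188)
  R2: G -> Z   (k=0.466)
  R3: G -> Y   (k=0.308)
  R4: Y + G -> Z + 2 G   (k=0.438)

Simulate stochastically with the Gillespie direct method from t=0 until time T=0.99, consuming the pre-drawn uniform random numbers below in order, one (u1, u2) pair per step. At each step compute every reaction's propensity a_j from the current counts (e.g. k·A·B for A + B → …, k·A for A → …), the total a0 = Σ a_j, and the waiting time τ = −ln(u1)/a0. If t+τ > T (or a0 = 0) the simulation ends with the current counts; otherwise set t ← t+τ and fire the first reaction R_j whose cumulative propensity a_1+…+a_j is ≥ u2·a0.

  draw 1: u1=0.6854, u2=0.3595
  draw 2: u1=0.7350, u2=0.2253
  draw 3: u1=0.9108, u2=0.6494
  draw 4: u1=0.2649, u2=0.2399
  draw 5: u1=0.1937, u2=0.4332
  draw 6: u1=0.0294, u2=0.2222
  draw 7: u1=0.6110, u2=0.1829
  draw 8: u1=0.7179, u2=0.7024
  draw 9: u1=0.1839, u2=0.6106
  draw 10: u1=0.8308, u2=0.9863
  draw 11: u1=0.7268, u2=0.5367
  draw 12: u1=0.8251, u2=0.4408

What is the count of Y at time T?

Y at T = 0

t=0.000: Z=4 Y=2 G=8
Draw 1: a1=0.752, a2=3.728, a3=2.464, a4=7.008, a0=13.952; τ=−ln(0.6854)/13.952=0.027 → t=0.027; u2·a0=0.3595·13.952=5.016; a1+a2=4.480 < 5.016 ≤ a1+…+a3=6.944 → R3 fires; Z=4 Y=3 G=7
Draw 2: a1=0.752, a2=3.262, a3=2.156, a4=9.198, a0=15.368; τ=−ln(0.7350)/15.368=0.020 → t=0.047; u2·a0=0.2253·15.368=3.462; a1=0.752 < 3.462 ≤ a1+a2=4.014 → R2 fires; Z=5 Y=3 G=6
Draw 3: a1=0.940, a2=2.796, a3=1.848, a4=7.884, a0=13.468; τ=−ln(0.9108)/13.468=0.007 → t=0.054; u2·a0=0.6494·13.468=8.746; a1+…+a3=5.584 < 8.746 ≤ a1+…+a4=13.468 → R4 fires; Z=6 Y=2 G=7
Draw 4: a1=1.128, a2=3.262, a3=2.156, a4=6.132, a0=12.678; τ=−ln(0.2649)/12.678=0.105 → t=0.159; u2·a0=0.2399·12.678=3.041; a1=1.128 < 3.041 ≤ a1+a2=4.390 → R2 fires; Z=7 Y=2 G=6
Draw 5: a1=1.316, a2=2.796, a3=1.848, a4=5.256, a0=11.216; τ=−ln(0.1937)/11.216=0.146 → t=0.305; u2·a0=0.4332·11.216=4.859; a1+a2=4.112 < 4.859 ≤ a1+…+a3=5.960 → R3 fires; Z=7 Y=3 G=5
Draw 6: a1=1.316, a2=2.330, a3=1.540, a4=6.570, a0=11.756; τ=−ln(0.0294)/11.756=0.300 → t=0.605; u2·a0=0.2222·11.756=2.612; a1=1.316 < 2.612 ≤ a1+a2=3.646 → R2 fires; Z=8 Y=3 G=4
Draw 7: a1=1.504, a2=1.864, a3=1.232, a4=5.256, a0=9.856; τ=−ln(0.6110)/9.856=0.050 → t=0.655; u2·a0=0.1829·9.856=1.803; a1=1.504 < 1.803 ≤ a1+a2=3.368 → R2 fires; Z=9 Y=3 G=3
Draw 8: a1=1.692, a2=1.398, a3=0.924, a4=3.942, a0=7.956; τ=−ln(0.7179)/7.956=0.042 → t=0.697; u2·a0=0.7024·7.956=5.588; a1+…+a3=4.014 < 5.588 ≤ a1+…+a4=7.956 → R4 fires; Z=10 Y=2 G=4
Draw 9: a1=1.880, a2=1.864, a3=1.232, a4=3.504, a0=8.480; τ=−ln(0.1839)/8.480=0.200 → t=0.897; u2·a0=0.6106·8.480=5.178; a1+…+a3=4.976 < 5.178 ≤ a1+…+a4=8.480 → R4 fires; Z=11 Y=1 G=5
Draw 10: a1=2.068, a2=2.330, a3=1.540, a4=2.190, a0=8.128; τ=−ln(0.8308)/8.128=0.023 → t=0.919; u2·a0=0.9863·8.128=8.017; a1+…+a3=5.938 < 8.017 ≤ a1+…+a4=8.128 → R4 fires; Z=12 Y=0 G=6
Draw 11: a1=2.256, a2=2.796, a3=1.848, a4=0.000, a0=6.900; τ=−ln(0.7268)/6.900=0.046 → t=0.966; u2·a0=0.5367·6.900=3.703; a1=2.256 < 3.703 ≤ a1+a2=5.052 → R2 fires; Z=13 Y=0 G=5
Draw 12: a1=2.444, a2=2.330, a3=1.540, a4=0.000, a0=6.314; τ=−ln(0.8251)/6.314=0.030 → t=0.996 > T=0.99: stop.
Read off Y at T=0.99: 0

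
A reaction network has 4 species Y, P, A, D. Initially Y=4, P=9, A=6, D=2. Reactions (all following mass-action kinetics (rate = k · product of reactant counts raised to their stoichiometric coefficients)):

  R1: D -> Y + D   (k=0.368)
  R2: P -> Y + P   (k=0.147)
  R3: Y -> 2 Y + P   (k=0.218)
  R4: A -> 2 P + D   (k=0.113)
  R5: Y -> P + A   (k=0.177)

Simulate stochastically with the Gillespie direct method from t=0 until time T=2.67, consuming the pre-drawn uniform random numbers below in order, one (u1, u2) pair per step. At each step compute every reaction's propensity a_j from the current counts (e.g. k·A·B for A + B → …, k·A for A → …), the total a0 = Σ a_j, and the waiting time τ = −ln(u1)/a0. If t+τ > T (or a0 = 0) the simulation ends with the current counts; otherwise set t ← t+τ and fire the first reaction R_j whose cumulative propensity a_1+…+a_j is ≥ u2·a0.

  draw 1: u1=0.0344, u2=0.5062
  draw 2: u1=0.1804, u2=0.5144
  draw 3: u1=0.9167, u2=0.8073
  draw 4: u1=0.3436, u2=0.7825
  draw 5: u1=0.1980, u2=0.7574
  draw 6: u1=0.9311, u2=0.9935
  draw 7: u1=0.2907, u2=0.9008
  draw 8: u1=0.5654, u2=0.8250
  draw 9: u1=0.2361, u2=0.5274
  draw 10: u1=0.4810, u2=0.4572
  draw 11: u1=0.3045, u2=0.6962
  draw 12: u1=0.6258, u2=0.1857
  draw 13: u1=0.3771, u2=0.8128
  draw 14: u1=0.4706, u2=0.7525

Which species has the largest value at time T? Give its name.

t=0.000: Y=4 P=9 A=6 D=2
Draw 1: a1=0.736, a2=1.323, a3=0.872, a4=0.678, a5=0.708, a0=4.317; τ=−ln(0.0344)/4.317=0.781 → t=0.781; u2·a0=0.5062·4.317=2.185; a1+a2=2.059 < 2.185 ≤ a1+…+a3=2.931 → R3 fires; Y=5 P=10 A=6 D=2
Draw 2: a1=0.736, a2=1.470, a3=1.090, a4=0.678, a5=0.885, a0=4.859; τ=−ln(0.1804)/4.859=0.352 → t=1.133; u2·a0=0.5144·4.859=2.499; a1+a2=2.206 < 2.499 ≤ a1+…+a3=3.296 → R3 fires; Y=6 P=11 A=6 D=2
Draw 3: a1=0.736, a2=1.617, a3=1.308, a4=0.678, a5=1.062, a0=5.401; τ=−ln(0.9167)/5.401=0.016 → t=1.149; u2·a0=0.8073·5.401=4.360; a1+…+a4=4.339 < 4.360 ≤ a1+…+a5=5.401 → R5 fires; Y=5 P=12 A=7 D=2
Draw 4: a1=0.736, a2=1.764, a3=1.090, a4=0.791, a5=0.885, a0=5.266; τ=−ln(0.3436)/5.266=0.203 → t=1.352; u2·a0=0.7825·5.266=4.121; a1+…+a3=3.590 < 4.121 ≤ a1+…+a4=4.381 → R4 fires; Y=5 P=14 A=6 D=3
Draw 5: a1=1.104, a2=2.058, a3=1.090, a4=0.678, a5=0.885, a0=5.815; τ=−ln(0.1980)/5.815=0.279 → t=1.630; u2·a0=0.7574·5.815=4.404; a1+…+a3=4.252 < 4.404 ≤ a1+…+a4=4.930 → R4 fires; Y=5 P=16 A=5 D=4
Draw 6: a1=1.472, a2=2.352, a3=1.090, a4=0.565, a5=0.885, a0=6.364; τ=−ln(0.9311)/6.364=0.011 → t=1.642; u2·a0=0.9935·6.364=6.323; a1+…+a4=5.479 < 6.323 ≤ a1+…+a5=6.364 → R5 fires; Y=4 P=17 A=6 D=4
Draw 7: a1=1.472, a2=2.499, a3=0.872, a4=0.678, a5=0.708, a0=6.229; τ=−ln(0.2907)/6.229=0.198 → t=1.840; u2·a0=0.9008·6.229=5.611; a1+…+a4=5.521 < 5.611 ≤ a1+…+a5=6.229 → R5 fires; Y=3 P=18 A=7 D=4
Draw 8: a1=1.472, a2=2.646, a3=0.654, a4=0.791, a5=0.531, a0=6.094; τ=−ln(0.5654)/6.094=0.094 → t=1.934; u2·a0=0.8250·6.094=5.028; a1+…+a3=4.772 < 5.028 ≤ a1+…+a4=5.563 → R4 fires; Y=3 P=20 A=6 D=5
Draw 9: a1=1.840, a2=2.940, a3=0.654, a4=0.678, a5=0.531, a0=6.643; τ=−ln(0.2361)/6.643=0.217 → t=2.151; u2·a0=0.5274·6.643=3.504; a1=1.840 < 3.504 ≤ a1+a2=4.780 → R2 fires; Y=4 P=20 A=6 D=5
Draw 10: a1=1.840, a2=2.940, a3=0.872, a4=0.678, a5=0.708, a0=7.038; τ=−ln(0.4810)/7.038=0.104 → t=2.255; u2·a0=0.4572·7.038=3.218; a1=1.840 < 3.218 ≤ a1+a2=4.780 → R2 fires; Y=5 P=20 A=6 D=5
Draw 11: a1=1.840, a2=2.940, a3=1.090, a4=0.678, a5=0.885, a0=7.433; τ=−ln(0.3045)/7.433=0.160 → t=2.415; u2·a0=0.6962·7.433=5.175; a1+a2=4.780 < 5.175 ≤ a1+…+a3=5.870 → R3 fires; Y=6 P=21 A=6 D=5
Draw 12: a1=1.840, a2=3.087, a3=1.308, a4=0.678, a5=1.062, a0=7.975; τ=−ln(0.6258)/7.975=0.059 → t=2.474; u2·a0=0.1857·7.975=1.481 ≤ a1=1.840 → R1 fires; Y=7 P=21 A=6 D=5
Draw 13: a1=1.840, a2=3.087, a3=1.526, a4=0.678, a5=1.239, a0=8.370; τ=−ln(0.3771)/8.370=0.117 → t=2.590; u2·a0=0.8128·8.370=6.803; a1+…+a3=6.453 < 6.803 ≤ a1+…+a4=7.131 → R4 fires; Y=7 P=23 A=5 D=6
Draw 14: a1=2.208, a2=3.381, a3=1.526, a4=0.565, a5=1.239, a0=8.919; τ=−ln(0.4706)/8.919=0.085 → t=2.675 > T=2.67: stop.
At T=2.67: Y=7 P=23 A=5 D=6; the largest is P.

Dominant species at T: P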